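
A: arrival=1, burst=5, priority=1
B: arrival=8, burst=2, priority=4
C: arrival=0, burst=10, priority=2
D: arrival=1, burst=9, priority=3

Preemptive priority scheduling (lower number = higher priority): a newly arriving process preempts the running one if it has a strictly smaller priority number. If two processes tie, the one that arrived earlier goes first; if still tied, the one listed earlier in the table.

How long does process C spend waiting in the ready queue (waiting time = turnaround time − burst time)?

5

Schedule: | C 0-1 | A 1-6 | C 6-15 | D 15-24 | B 24-26 |
Completion: A=6  B=26  C=15  D=24
Turnaround (C−A): A=5  B=18  C=15  D=23
Waiting(C) = turnaround − burst = 15 − 10 = 5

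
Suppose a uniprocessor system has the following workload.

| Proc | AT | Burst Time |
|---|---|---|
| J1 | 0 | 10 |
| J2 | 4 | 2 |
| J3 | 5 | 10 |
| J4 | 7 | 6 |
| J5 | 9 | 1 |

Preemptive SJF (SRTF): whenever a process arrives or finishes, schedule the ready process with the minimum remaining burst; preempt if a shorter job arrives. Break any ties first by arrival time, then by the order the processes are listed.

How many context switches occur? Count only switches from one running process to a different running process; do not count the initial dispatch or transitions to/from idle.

Schedule: | J1 0-4 | J2 4-6 | J1 6-9 | J5 9-10 | J1 10-13 | J4 13-19 | J3 19-29 |
Completion: J1=13  J2=6  J3=29  J4=19  J5=10
Turnaround (C−A): J1=13  J2=2  J3=24  J4=12  J5=1

6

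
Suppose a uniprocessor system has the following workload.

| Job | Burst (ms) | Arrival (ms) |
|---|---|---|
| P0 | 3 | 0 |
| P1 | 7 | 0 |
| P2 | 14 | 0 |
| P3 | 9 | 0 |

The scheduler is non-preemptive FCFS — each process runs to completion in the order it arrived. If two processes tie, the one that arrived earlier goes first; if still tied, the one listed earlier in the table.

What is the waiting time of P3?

24

Timeline: | P0 0-3 | P1 3-10 | P2 10-24 | P3 24-33 |
Completion: P0=3  P1=10  P2=24  P3=33
Turnaround (C−A): P0=3  P1=10  P2=24  P3=33
Waiting(P3) = turnaround − burst = 33 − 9 = 24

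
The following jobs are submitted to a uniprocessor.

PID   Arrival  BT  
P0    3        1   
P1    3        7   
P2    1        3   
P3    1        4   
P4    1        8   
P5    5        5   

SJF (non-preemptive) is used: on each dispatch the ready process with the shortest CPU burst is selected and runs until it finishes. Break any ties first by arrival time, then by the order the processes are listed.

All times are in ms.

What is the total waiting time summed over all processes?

40

Timeline: | idle 0-1 | P2 1-4 | P0 4-5 | P3 5-9 | P5 9-14 | P1 14-21 | P4 21-29 |
Completion: P0=5  P1=21  P2=4  P3=9  P4=29  P5=14
Turnaround (C−A): P0=2  P1=18  P2=3  P3=8  P4=28  P5=9
Waiting = turnaround − burst: P0=1, P1=11, P2=0, P3=4, P4=20, P5=4
Total waiting = 1 + 11 + 0 + 4 + 20 + 4 = 40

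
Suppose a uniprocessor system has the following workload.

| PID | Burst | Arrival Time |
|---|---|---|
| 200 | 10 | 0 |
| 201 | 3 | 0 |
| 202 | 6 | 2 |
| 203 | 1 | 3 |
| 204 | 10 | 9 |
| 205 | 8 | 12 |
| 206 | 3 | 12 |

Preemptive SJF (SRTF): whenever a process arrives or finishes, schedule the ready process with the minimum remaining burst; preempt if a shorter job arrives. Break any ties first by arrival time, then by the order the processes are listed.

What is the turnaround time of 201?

Schedule: | 201 0-3 | 203 3-4 | 202 4-10 | 200 10-12 | 206 12-15 | 200 15-23 | 205 23-31 | 204 31-41 |
Completion: 200=23  201=3  202=10  203=4  204=41  205=31  206=15
Turnaround (C−A): 200=23  201=3  202=8  203=1  204=32  205=19  206=3
Turnaround(201) = completion − arrival = 3 − 0 = 3

3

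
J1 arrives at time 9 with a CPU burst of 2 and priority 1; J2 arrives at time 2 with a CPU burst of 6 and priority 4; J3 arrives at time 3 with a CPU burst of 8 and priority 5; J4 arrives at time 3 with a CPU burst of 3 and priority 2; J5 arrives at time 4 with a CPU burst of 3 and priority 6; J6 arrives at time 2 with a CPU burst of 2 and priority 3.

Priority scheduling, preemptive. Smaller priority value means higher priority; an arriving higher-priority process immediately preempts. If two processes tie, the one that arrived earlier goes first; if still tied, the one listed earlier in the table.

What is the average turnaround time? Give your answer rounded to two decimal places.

Gantt: | idle 0-2 | J6 2-3 | J4 3-6 | J6 6-7 | J2 7-9 | J1 9-11 | J2 11-15 | J3 15-23 | J5 23-26 |
Completion: J1=11  J2=15  J3=23  J4=6  J5=26  J6=7
Turnaround (C−A): J1=2  J2=13  J3=20  J4=3  J5=22  J6=5
Turnaround times: J1=2, J2=13, J3=20, J4=3, J5=22, J6=5
Average turnaround = (2+13+20+3+22+5) / 6 = 65/6 = 10.83

10.83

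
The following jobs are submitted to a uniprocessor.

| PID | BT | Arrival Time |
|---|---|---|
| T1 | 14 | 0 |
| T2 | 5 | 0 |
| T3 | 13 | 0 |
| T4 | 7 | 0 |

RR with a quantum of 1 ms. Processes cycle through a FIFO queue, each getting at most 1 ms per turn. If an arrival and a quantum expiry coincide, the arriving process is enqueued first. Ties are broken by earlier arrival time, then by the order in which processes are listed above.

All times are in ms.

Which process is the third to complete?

Timeline: | T1 0-1 | T2 1-2 | T3 2-3 | T4 3-4 | T1 4-5 | T2 5-6 | T3 6-7 | T4 7-8 | T1 8-9 | T2 9-10 | T3 10-11 | T4 11-12 | T1 12-13 | T2 13-14 | T3 14-15 | T4 15-16 | T1 16-17 | T2 17-18 | T3 18-19 | T4 19-20 | T1 20-21 | T3 21-22 | T4 22-23 | T1 23-24 | T3 24-25 | T4 25-26 | T1 26-27 | T3 27-28 | T1 28-29 | T3 29-30 | T1 30-31 | T3 31-32 | T1 32-33 | T3 33-34 | T1 34-35 | T3 35-36 | T1 36-37 | T3 37-38 | T1 38-39 |
Completion: T1=39  T2=18  T3=38  T4=26
Turnaround (C−A): T1=39  T2=18  T3=38  T4=26
Finish order: T2 → T4 → T3 → T1

T3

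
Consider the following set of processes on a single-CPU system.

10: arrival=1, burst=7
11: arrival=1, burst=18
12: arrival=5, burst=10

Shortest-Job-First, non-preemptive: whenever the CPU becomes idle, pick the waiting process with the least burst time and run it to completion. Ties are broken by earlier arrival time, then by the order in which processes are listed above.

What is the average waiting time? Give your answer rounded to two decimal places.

Gantt: | idle 0-1 | 10 1-8 | 12 8-18 | 11 18-36 |
Completion: 10=8  11=36  12=18
Waiting times: 10=0, 11=17, 12=3
Average waiting = (0+17+3) / 3 = 20/3 = 6.67

6.67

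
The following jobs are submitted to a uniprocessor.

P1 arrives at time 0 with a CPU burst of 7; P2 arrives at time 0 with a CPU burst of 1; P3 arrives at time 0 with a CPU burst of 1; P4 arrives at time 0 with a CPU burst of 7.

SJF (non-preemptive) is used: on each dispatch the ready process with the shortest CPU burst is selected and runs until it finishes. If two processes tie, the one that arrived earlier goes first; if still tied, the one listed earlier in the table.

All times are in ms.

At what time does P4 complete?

Schedule: | P2 0-1 | P3 1-2 | P1 2-9 | P4 9-16 |
Completion: P1=9  P2=1  P3=2  P4=16

16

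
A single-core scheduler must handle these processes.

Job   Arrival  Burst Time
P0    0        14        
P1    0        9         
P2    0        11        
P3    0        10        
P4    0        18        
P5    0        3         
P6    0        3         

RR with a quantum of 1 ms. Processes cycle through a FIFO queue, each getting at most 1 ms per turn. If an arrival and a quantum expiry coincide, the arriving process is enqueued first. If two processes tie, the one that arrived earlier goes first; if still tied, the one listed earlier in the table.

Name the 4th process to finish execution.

Gantt: | P0 0-1 | P1 1-2 | P2 2-3 | P3 3-4 | P4 4-5 | P5 5-6 | P6 6-7 | P0 7-8 | P1 8-9 | P2 9-10 | P3 10-11 | P4 11-12 | P5 12-13 | P6 13-14 | P0 14-15 | P1 15-16 | P2 16-17 | P3 17-18 | P4 18-19 | P5 19-20 | P6 20-21 | P0 21-22 | P1 22-23 | P2 23-24 | P3 24-25 | P4 25-26 | P0 26-27 | P1 27-28 | P2 28-29 | P3 29-30 | P4 30-31 | P0 31-32 | P1 32-33 | P2 33-34 | P3 34-35 | P4 35-36 | P0 36-37 | P1 37-38 | P2 38-39 | P3 39-40 | P4 40-41 | P0 41-42 | P1 42-43 | P2 43-44 | P3 44-45 | P4 45-46 | P0 46-47 | P1 47-48 | P2 48-49 | P3 49-50 | P4 50-51 | P0 51-52 | P2 52-53 | P3 53-54 | P4 54-55 | P0 55-56 | P2 56-57 | P4 57-58 | P0 58-59 | P4 59-60 | P0 60-61 | P4 61-62 | P0 62-63 | P4 63-68 |
Completion: P0=63  P1=48  P2=57  P3=54  P4=68  P5=20  P6=21
Turnaround (C−A): P0=63  P1=48  P2=57  P3=54  P4=68  P5=20  P6=21
Finish order: P5 → P6 → P1 → P3 → P2 → P0 → P4

P3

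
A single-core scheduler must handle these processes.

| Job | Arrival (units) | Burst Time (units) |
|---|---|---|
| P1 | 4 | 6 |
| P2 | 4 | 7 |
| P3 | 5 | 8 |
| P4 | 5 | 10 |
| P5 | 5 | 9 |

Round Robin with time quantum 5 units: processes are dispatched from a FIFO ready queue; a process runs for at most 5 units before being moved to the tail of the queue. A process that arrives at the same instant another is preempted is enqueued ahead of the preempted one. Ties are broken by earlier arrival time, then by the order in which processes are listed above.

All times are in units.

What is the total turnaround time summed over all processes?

Schedule: | idle 0-4 | P1 4-9 | P2 9-14 | P3 14-19 | P4 19-24 | P5 24-29 | P1 29-30 | P2 30-32 | P3 32-35 | P4 35-40 | P5 40-44 |
Completion: P1=30  P2=32  P3=35  P4=40  P5=44
Turnaround (C−A): P1=26  P2=28  P3=30  P4=35  P5=39
Turnaround = completion − arrival: P1=26, P2=28, P3=30, P4=35, P5=39
Total turnaround = 26 + 28 + 30 + 35 + 39 = 158

158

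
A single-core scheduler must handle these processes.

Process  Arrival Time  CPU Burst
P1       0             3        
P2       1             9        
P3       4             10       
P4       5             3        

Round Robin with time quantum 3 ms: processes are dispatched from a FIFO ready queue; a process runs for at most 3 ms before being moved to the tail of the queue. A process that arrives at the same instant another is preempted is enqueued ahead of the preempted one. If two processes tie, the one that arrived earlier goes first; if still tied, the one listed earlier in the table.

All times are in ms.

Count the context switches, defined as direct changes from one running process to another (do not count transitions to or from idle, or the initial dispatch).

Gantt: | P1 0-3 | P2 3-6 | P3 6-9 | P4 9-12 | P2 12-15 | P3 15-18 | P2 18-21 | P3 21-25 |
Completion: P1=3  P2=21  P3=25  P4=12

7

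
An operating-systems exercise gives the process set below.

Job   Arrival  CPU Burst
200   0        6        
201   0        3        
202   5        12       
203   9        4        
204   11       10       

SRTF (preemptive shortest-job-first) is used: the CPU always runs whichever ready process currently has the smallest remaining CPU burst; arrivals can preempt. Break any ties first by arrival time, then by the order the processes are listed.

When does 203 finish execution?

Gantt: | 201 0-3 | 200 3-9 | 203 9-13 | 204 13-23 | 202 23-35 |
Completion: 200=9  201=3  202=35  203=13  204=23
Turnaround (C−A): 200=9  201=3  202=30  203=4  204=12

13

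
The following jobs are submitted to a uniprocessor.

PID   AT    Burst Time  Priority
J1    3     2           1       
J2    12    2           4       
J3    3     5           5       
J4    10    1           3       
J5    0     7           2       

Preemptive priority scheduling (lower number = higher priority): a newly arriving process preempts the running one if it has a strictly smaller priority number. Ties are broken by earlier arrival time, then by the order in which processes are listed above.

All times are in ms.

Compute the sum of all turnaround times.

28

Gantt: | J5 0-3 | J1 3-5 | J5 5-9 | J3 9-10 | J4 10-11 | J3 11-12 | J2 12-14 | J3 14-17 |
Completion: J1=5  J2=14  J3=17  J4=11  J5=9
Turnaround = completion − arrival: J1=2, J2=2, J3=14, J4=1, J5=9
Total turnaround = 2 + 2 + 14 + 1 + 9 = 28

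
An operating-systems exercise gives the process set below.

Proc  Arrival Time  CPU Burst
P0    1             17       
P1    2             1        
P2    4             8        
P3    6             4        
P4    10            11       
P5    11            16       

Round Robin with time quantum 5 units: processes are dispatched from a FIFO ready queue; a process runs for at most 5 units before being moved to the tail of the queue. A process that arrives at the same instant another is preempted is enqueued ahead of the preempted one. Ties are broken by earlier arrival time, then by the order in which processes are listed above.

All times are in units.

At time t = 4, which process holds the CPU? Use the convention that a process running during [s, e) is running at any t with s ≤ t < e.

Timeline: | idle 0-1 | P0 1-6 | P1 6-7 | P2 7-12 | P3 12-16 | P0 16-21 | P4 21-26 | P5 26-31 | P2 31-34 | P0 34-39 | P4 39-44 | P5 44-49 | P0 49-51 | P4 51-52 | P5 52-58 |
Completion: P0=51  P1=7  P2=34  P3=16  P4=52  P5=58
Turnaround (C−A): P0=50  P1=5  P2=30  P3=10  P4=42  P5=47

P0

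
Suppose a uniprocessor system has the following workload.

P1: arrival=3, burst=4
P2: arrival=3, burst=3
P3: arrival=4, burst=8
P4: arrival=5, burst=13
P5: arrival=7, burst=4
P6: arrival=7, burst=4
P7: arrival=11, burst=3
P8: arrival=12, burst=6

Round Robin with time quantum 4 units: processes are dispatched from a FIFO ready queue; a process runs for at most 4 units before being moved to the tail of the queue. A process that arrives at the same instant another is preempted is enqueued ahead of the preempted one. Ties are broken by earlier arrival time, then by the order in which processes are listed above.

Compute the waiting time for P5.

Gantt: | idle 0-3 | P1 3-7 | P2 7-10 | P3 10-14 | P4 14-18 | P5 18-22 | P6 22-26 | P7 26-29 | P8 29-33 | P3 33-37 | P4 37-41 | P8 41-43 | P4 43-48 |
Completion: P1=7  P2=10  P3=37  P4=48  P5=22  P6=26  P7=29  P8=43
Turnaround (C−A): P1=4  P2=7  P3=33  P4=43  P5=15  P6=19  P7=18  P8=31
Waiting(P5) = turnaround − burst = 15 − 4 = 11

11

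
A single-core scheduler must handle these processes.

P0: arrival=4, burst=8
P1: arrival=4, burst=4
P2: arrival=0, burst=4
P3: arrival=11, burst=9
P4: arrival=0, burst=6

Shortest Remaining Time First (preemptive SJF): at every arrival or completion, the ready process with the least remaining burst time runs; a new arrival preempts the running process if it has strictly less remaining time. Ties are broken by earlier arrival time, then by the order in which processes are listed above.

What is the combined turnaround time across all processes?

Timeline: | P2 0-4 | P1 4-8 | P4 8-14 | P0 14-22 | P3 22-31 |
Completion: P0=22  P1=8  P2=4  P3=31  P4=14
Turnaround = completion − arrival: P0=18, P1=4, P2=4, P3=20, P4=14
Total turnaround = 18 + 4 + 4 + 20 + 14 = 60

60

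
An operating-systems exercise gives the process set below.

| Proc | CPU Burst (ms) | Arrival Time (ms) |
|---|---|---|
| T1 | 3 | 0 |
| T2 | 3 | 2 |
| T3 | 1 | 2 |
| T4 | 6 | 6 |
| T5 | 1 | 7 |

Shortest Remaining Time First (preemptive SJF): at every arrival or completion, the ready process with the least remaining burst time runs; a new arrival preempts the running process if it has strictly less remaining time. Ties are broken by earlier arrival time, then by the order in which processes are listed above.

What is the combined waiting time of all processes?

Gantt: | T1 0-3 | T3 3-4 | T2 4-7 | T5 7-8 | T4 8-14 |
Completion: T1=3  T2=7  T3=4  T4=14  T5=8
Turnaround (C−A): T1=3  T2=5  T3=2  T4=8  T5=1
Waiting = turnaround − burst: T1=0, T2=2, T3=1, T4=2, T5=0
Total waiting = 0 + 2 + 1 + 2 + 0 = 5

5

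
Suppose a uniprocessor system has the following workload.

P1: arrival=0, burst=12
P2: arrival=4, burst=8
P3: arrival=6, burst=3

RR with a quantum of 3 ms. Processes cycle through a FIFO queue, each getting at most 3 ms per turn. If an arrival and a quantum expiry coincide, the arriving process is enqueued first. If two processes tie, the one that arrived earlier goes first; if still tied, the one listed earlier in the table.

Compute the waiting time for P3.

Timeline: | P1 0-6 | P2 6-9 | P3 9-12 | P1 12-15 | P2 15-18 | P1 18-21 | P2 21-23 |
Completion: P1=21  P2=23  P3=12
Turnaround (C−A): P1=21  P2=19  P3=6
Waiting(P3) = turnaround − burst = 6 − 3 = 3

3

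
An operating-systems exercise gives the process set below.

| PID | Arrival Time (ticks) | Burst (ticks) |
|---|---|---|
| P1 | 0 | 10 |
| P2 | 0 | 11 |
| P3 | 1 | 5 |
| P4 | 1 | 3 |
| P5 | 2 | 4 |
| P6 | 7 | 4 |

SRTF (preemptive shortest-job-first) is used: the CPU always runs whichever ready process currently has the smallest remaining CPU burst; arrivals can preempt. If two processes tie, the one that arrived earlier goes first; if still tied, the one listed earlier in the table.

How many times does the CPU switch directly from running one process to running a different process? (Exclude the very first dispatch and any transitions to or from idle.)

6

Timeline: | P1 0-1 | P4 1-4 | P5 4-8 | P6 8-12 | P3 12-17 | P1 17-26 | P2 26-37 |
Completion: P1=26  P2=37  P3=17  P4=4  P5=8  P6=12
Turnaround (C−A): P1=26  P2=37  P3=16  P4=3  P5=6  P6=5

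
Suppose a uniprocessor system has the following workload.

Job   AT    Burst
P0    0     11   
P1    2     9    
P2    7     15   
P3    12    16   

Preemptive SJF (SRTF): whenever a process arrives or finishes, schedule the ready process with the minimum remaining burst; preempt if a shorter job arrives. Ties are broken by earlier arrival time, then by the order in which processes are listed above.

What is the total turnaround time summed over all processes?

Timeline: | P0 0-11 | P1 11-20 | P2 20-35 | P3 35-51 |
Completion: P0=11  P1=20  P2=35  P3=51
Turnaround = completion − arrival: P0=11, P1=18, P2=28, P3=39
Total turnaround = 11 + 18 + 28 + 39 = 96

96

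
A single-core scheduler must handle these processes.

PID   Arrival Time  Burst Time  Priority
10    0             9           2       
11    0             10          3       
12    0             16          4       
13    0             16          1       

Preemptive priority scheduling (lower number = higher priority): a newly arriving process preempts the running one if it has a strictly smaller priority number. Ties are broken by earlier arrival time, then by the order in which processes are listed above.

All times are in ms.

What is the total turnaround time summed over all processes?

Schedule: | 13 0-16 | 10 16-25 | 11 25-35 | 12 35-51 |
Completion: 10=25  11=35  12=51  13=16
Turnaround = completion − arrival: 10=25, 11=35, 12=51, 13=16
Total turnaround = 25 + 35 + 51 + 16 = 127

127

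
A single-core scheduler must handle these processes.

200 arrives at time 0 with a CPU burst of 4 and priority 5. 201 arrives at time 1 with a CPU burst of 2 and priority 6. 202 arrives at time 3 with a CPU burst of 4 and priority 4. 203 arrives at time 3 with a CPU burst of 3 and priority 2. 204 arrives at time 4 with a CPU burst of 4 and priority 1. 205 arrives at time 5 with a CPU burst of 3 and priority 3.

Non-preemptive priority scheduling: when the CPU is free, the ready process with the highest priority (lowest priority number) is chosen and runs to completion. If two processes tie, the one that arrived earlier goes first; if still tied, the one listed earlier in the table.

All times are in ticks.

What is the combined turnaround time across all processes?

59

Schedule: | 200 0-4 | 204 4-8 | 203 8-11 | 205 11-14 | 202 14-18 | 201 18-20 |
Completion: 200=4  201=20  202=18  203=11  204=8  205=14
Turnaround (C−A): 200=4  201=19  202=15  203=8  204=4  205=9
Turnaround = completion − arrival: 200=4, 201=19, 202=15, 203=8, 204=4, 205=9
Total turnaround = 4 + 19 + 15 + 8 + 4 + 9 = 59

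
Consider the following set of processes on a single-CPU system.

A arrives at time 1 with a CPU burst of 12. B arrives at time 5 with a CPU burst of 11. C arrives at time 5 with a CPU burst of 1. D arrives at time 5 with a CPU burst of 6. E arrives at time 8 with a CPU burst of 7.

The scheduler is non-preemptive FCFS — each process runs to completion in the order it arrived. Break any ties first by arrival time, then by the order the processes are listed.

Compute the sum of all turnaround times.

107

Schedule: | idle 0-1 | A 1-13 | B 13-24 | C 24-25 | D 25-31 | E 31-38 |
Completion: A=13  B=24  C=25  D=31  E=38
Turnaround (C−A): A=12  B=19  C=20  D=26  E=30
Turnaround = completion − arrival: A=12, B=19, C=20, D=26, E=30
Total turnaround = 12 + 19 + 20 + 26 + 30 = 107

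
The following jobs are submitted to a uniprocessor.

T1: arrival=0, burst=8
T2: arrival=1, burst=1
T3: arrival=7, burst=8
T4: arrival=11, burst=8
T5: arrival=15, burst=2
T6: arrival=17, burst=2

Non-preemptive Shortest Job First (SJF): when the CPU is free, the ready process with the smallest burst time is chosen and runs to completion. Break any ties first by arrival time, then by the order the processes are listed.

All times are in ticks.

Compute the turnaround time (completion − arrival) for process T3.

Schedule: | T1 0-8 | T2 8-9 | T3 9-17 | T5 17-19 | T6 19-21 | T4 21-29 |
Completion: T1=8  T2=9  T3=17  T4=29  T5=19  T6=21
Turnaround (C−A): T1=8  T2=8  T3=10  T4=18  T5=4  T6=4
Turnaround(T3) = completion − arrival = 17 − 7 = 10

10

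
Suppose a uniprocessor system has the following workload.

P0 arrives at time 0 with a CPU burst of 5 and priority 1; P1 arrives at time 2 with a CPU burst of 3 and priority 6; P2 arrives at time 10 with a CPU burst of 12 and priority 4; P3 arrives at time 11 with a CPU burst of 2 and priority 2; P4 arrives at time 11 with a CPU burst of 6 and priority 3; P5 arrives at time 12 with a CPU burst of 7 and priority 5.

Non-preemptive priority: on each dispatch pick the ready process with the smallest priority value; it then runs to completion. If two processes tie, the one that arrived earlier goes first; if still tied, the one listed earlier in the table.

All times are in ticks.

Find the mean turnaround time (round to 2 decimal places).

13.33

Timeline: | P0 0-5 | P1 5-8 | idle 8-10 | P2 10-22 | P3 22-24 | P4 24-30 | P5 30-37 |
Completion: P0=5  P1=8  P2=22  P3=24  P4=30  P5=37
Turnaround (C−A): P0=5  P1=6  P2=12  P3=13  P4=19  P5=25
Turnaround times: P0=5, P1=6, P2=12, P3=13, P4=19, P5=25
Average turnaround = (5+6+12+13+19+25) / 6 = 80/6 = 13.33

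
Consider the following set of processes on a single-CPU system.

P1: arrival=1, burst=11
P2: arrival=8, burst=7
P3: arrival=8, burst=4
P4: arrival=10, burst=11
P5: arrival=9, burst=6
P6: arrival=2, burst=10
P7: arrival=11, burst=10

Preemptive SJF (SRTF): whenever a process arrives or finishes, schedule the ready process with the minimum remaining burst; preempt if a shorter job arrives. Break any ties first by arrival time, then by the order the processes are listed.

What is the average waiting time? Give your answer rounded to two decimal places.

Timeline: | idle 0-1 | P1 1-12 | P3 12-16 | P5 16-22 | P2 22-29 | P6 29-39 | P7 39-49 | P4 49-60 |
Completion: P1=12  P2=29  P3=16  P4=60  P5=22  P6=39  P7=49
Waiting times: P1=0, P2=14, P3=4, P4=39, P5=7, P6=27, P7=28
Average waiting = (0+14+4+39+7+27+28) / 7 = 119/7 = 17.00

17.00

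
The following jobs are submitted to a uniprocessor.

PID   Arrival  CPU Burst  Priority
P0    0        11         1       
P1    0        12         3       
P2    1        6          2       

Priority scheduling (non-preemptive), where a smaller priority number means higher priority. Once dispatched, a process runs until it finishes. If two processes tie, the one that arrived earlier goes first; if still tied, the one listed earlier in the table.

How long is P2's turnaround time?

Gantt: | P0 0-11 | P2 11-17 | P1 17-29 |
Completion: P0=11  P1=29  P2=17
Turnaround(P2) = completion − arrival = 17 − 1 = 16

16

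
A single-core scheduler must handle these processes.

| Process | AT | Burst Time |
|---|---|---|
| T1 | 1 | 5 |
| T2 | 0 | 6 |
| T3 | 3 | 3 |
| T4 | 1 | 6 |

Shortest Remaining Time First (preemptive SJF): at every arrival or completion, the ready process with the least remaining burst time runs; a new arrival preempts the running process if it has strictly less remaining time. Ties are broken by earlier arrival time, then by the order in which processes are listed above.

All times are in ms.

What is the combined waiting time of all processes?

Gantt: | T2 0-6 | T3 6-9 | T1 9-14 | T4 14-20 |
Completion: T1=14  T2=6  T3=9  T4=20
Turnaround (C−A): T1=13  T2=6  T3=6  T4=19
Waiting = turnaround − burst: T1=8, T2=0, T3=3, T4=13
Total waiting = 8 + 0 + 3 + 13 = 24

24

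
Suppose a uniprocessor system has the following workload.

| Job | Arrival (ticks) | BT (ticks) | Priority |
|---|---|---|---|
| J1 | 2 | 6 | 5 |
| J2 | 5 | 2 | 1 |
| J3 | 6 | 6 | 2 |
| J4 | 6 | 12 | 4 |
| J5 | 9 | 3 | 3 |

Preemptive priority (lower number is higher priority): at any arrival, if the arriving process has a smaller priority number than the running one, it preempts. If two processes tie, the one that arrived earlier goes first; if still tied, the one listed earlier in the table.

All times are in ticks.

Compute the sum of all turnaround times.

Gantt: | idle 0-2 | J1 2-5 | J2 5-7 | J3 7-13 | J5 13-16 | J4 16-28 | J1 28-31 |
Completion: J1=31  J2=7  J3=13  J4=28  J5=16
Turnaround (C−A): J1=29  J2=2  J3=7  J4=22  J5=7
Turnaround = completion − arrival: J1=29, J2=2, J3=7, J4=22, J5=7
Total turnaround = 29 + 2 + 7 + 22 + 7 = 67

67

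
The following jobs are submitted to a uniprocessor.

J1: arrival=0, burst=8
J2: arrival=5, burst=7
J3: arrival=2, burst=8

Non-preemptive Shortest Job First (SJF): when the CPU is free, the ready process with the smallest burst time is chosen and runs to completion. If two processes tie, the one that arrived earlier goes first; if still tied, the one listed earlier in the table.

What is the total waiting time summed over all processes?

16

Schedule: | J1 0-8 | J2 8-15 | J3 15-23 |
Completion: J1=8  J2=15  J3=23
Turnaround (C−A): J1=8  J2=10  J3=21
Waiting = turnaround − burst: J1=0, J2=3, J3=13
Total waiting = 0 + 3 + 13 = 16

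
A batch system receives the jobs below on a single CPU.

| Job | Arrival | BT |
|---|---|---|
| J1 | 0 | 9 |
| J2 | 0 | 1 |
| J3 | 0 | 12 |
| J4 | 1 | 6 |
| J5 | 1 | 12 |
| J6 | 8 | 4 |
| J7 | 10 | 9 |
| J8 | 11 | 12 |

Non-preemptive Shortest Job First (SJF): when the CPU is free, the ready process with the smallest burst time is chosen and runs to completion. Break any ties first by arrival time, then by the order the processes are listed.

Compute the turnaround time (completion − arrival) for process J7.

19

Schedule: | J2 0-1 | J4 1-7 | J1 7-16 | J6 16-20 | J7 20-29 | J3 29-41 | J5 41-53 | J8 53-65 |
Completion: J1=16  J2=1  J3=41  J4=7  J5=53  J6=20  J7=29  J8=65
Turnaround(J7) = completion − arrival = 29 − 10 = 19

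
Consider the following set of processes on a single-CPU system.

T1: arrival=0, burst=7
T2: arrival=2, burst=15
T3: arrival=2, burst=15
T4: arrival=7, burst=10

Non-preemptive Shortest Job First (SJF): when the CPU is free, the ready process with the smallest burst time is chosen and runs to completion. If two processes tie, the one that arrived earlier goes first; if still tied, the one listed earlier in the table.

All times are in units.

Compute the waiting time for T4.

Timeline: | T1 0-7 | T4 7-17 | T2 17-32 | T3 32-47 |
Completion: T1=7  T2=32  T3=47  T4=17
Turnaround (C−A): T1=7  T2=30  T3=45  T4=10
Waiting(T4) = turnaround − burst = 10 − 10 = 0

0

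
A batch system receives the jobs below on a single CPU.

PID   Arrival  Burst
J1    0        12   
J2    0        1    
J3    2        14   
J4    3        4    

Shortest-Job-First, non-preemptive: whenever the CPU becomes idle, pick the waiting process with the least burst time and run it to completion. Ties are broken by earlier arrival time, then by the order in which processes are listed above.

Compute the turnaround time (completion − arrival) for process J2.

1

Timeline: | J2 0-1 | J1 1-13 | J4 13-17 | J3 17-31 |
Completion: J1=13  J2=1  J3=31  J4=17
Turnaround (C−A): J1=13  J2=1  J3=29  J4=14
Turnaround(J2) = completion − arrival = 1 − 0 = 1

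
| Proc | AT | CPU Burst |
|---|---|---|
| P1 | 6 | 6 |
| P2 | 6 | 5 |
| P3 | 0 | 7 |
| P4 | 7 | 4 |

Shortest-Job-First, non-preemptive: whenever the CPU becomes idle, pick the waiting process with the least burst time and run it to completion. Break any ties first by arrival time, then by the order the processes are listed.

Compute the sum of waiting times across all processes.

Timeline: | P3 0-7 | P4 7-11 | P2 11-16 | P1 16-22 |
Completion: P1=22  P2=16  P3=7  P4=11
Turnaround (C−A): P1=16  P2=10  P3=7  P4=4
Waiting = turnaround − burst: P1=10, P2=5, P3=0, P4=0
Total waiting = 10 + 5 + 0 + 0 = 15

15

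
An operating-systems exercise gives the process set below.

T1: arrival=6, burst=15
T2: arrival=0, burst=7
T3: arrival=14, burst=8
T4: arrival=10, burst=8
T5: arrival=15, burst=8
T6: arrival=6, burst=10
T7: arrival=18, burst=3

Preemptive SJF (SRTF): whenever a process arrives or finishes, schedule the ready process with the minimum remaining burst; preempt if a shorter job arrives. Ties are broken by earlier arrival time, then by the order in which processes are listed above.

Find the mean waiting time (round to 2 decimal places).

12.00

Timeline: | T2 0-7 | T6 7-17 | T4 17-18 | T7 18-21 | T4 21-28 | T3 28-36 | T5 36-44 | T1 44-59 |
Completion: T1=59  T2=7  T3=36  T4=28  T5=44  T6=17  T7=21
Waiting times: T1=38, T2=0, T3=14, T4=10, T5=21, T6=1, T7=0
Average waiting = (38+0+14+10+21+1+0) / 7 = 84/7 = 12.00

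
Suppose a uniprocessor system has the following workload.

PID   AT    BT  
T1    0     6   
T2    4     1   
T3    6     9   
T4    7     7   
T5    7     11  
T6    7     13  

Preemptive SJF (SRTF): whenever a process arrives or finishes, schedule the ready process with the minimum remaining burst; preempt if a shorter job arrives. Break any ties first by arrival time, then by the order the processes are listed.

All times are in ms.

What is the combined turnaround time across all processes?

99

Gantt: | T1 0-4 | T2 4-5 | T1 5-7 | T4 7-14 | T3 14-23 | T5 23-34 | T6 34-47 |
Completion: T1=7  T2=5  T3=23  T4=14  T5=34  T6=47
Turnaround = completion − arrival: T1=7, T2=1, T3=17, T4=7, T5=27, T6=40
Total turnaround = 7 + 1 + 17 + 7 + 27 + 40 = 99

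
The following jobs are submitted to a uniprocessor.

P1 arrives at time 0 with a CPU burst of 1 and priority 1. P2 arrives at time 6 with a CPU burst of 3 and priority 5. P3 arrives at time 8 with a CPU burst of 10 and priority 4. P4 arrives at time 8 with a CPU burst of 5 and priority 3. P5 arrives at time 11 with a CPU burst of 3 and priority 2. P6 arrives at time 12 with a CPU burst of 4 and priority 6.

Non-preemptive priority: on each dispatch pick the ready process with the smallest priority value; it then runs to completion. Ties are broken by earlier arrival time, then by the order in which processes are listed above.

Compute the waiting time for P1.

Schedule: | P1 0-1 | idle 1-6 | P2 6-9 | P4 9-14 | P5 14-17 | P3 17-27 | P6 27-31 |
Completion: P1=1  P2=9  P3=27  P4=14  P5=17  P6=31
Turnaround (C−A): P1=1  P2=3  P3=19  P4=6  P5=6  P6=19
Waiting(P1) = turnaround − burst = 1 − 1 = 0

0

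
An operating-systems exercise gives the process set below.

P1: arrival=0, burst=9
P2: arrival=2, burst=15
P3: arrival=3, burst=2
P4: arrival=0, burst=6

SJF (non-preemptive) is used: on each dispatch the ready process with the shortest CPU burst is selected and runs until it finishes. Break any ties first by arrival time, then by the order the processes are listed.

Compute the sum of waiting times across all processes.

26

Gantt: | P4 0-6 | P3 6-8 | P1 8-17 | P2 17-32 |
Completion: P1=17  P2=32  P3=8  P4=6
Turnaround (C−A): P1=17  P2=30  P3=5  P4=6
Waiting = turnaround − burst: P1=8, P2=15, P3=3, P4=0
Total waiting = 8 + 15 + 3 + 0 = 26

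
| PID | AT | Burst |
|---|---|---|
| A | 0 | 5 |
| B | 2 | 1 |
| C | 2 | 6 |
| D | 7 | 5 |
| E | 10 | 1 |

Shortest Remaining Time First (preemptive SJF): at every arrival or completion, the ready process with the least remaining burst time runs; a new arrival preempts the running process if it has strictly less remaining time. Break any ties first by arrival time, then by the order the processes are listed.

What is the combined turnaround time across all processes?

Schedule: | A 0-2 | B 2-3 | A 3-6 | C 6-10 | E 10-11 | C 11-13 | D 13-18 |
Completion: A=6  B=3  C=13  D=18  E=11
Turnaround (C−A): A=6  B=1  C=11  D=11  E=1
Turnaround = completion − arrival: A=6, B=1, C=11, D=11, E=1
Total turnaround = 6 + 1 + 11 + 11 + 1 = 30

30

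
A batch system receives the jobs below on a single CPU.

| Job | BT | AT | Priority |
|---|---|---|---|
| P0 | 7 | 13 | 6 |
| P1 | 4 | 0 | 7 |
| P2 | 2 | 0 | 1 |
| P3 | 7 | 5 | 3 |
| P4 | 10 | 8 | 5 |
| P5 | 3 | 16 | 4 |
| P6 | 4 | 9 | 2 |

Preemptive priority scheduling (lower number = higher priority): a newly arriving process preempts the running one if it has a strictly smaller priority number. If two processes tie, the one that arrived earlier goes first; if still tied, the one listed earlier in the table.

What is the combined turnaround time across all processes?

Schedule: | P2 0-2 | P1 2-5 | P3 5-9 | P6 9-13 | P3 13-16 | P5 16-19 | P4 19-29 | P0 29-36 | P1 36-37 |
Completion: P0=36  P1=37  P2=2  P3=16  P4=29  P5=19  P6=13
Turnaround = completion − arrival: P0=23, P1=37, P2=2, P3=11, P4=21, P5=3, P6=4
Total turnaround = 23 + 37 + 2 + 11 + 21 + 3 + 4 = 101

101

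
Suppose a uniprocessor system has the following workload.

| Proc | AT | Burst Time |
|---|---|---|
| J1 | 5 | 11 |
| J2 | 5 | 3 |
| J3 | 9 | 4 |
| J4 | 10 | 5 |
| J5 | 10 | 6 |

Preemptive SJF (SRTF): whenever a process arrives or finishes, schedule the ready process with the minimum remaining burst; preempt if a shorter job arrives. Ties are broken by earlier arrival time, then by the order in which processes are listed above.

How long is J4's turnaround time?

8

Timeline: | idle 0-5 | J2 5-8 | J1 8-9 | J3 9-13 | J4 13-18 | J5 18-24 | J1 24-34 |
Completion: J1=34  J2=8  J3=13  J4=18  J5=24
Turnaround (C−A): J1=29  J2=3  J3=4  J4=8  J5=14
Turnaround(J4) = completion − arrival = 18 − 10 = 8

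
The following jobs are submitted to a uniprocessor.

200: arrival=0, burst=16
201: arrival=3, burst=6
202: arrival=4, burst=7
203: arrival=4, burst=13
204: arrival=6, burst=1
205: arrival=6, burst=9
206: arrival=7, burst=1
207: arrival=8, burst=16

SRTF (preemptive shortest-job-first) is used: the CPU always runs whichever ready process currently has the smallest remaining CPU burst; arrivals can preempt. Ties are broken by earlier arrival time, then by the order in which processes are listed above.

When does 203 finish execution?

Timeline: | 200 0-3 | 201 3-6 | 204 6-7 | 206 7-8 | 201 8-11 | 202 11-18 | 205 18-27 | 200 27-40 | 203 40-53 | 207 53-69 |
Completion: 200=40  201=11  202=18  203=53  204=7  205=27  206=8  207=69
Turnaround (C−A): 200=40  201=8  202=14  203=49  204=1  205=21  206=1  207=61

53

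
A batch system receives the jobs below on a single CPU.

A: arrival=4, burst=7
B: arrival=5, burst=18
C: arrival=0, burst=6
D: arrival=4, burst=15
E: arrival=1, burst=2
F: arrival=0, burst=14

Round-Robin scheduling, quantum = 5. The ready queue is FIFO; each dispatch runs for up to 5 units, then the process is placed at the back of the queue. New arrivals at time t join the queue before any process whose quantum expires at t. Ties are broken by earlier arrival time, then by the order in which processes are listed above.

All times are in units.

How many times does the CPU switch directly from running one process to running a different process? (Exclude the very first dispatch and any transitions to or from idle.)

13

Timeline: | C 0-5 | F 5-10 | E 10-12 | A 12-17 | D 17-22 | B 22-27 | C 27-28 | F 28-33 | A 33-35 | D 35-40 | B 40-45 | F 45-49 | D 49-54 | B 54-62 |
Completion: A=35  B=62  C=28  D=54  E=12  F=49
Turnaround (C−A): A=31  B=57  C=28  D=50  E=11  F=49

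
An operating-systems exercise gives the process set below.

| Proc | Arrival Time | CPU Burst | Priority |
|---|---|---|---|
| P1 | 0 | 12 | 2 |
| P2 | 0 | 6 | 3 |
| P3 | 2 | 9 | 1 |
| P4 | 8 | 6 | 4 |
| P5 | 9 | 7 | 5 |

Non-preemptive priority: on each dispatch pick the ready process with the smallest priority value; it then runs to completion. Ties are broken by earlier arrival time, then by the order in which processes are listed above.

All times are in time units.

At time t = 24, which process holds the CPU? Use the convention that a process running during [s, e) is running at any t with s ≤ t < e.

P2

Schedule: | P1 0-12 | P3 12-21 | P2 21-27 | P4 27-33 | P5 33-40 |
Completion: P1=12  P2=27  P3=21  P4=33  P5=40
Turnaround (C−A): P1=12  P2=27  P3=19  P4=25  P5=31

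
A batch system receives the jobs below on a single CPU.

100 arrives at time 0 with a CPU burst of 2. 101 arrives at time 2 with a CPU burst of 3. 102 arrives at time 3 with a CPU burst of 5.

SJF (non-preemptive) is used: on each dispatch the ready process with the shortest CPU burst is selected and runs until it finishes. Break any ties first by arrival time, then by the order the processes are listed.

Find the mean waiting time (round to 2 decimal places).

Schedule: | 100 0-2 | 101 2-5 | 102 5-10 |
Completion: 100=2  101=5  102=10
Turnaround (C−A): 100=2  101=3  102=7
Waiting times: 100=0, 101=0, 102=2
Average waiting = (0+0+2) / 3 = 2/3 = 0.67

0.67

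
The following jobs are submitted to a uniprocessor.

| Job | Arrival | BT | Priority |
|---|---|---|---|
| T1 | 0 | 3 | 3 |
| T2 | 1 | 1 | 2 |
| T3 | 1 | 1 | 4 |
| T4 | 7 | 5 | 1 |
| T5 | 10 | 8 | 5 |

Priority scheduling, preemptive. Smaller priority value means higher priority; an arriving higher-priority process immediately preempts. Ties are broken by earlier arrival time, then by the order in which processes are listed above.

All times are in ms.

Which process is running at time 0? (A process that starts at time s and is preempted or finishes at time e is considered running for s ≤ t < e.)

Timeline: | T1 0-1 | T2 1-2 | T1 2-4 | T3 4-5 | idle 5-7 | T4 7-12 | T5 12-20 |
Completion: T1=4  T2=2  T3=5  T4=12  T5=20
Turnaround (C−A): T1=4  T2=1  T3=4  T4=5  T5=10

T1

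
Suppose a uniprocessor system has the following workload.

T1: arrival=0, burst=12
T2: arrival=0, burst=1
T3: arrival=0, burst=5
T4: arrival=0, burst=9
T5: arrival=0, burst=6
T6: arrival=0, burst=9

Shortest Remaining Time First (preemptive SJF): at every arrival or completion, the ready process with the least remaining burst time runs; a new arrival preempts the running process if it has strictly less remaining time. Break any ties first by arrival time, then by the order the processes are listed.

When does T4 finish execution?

Timeline: | T2 0-1 | T3 1-6 | T5 6-12 | T4 12-21 | T6 21-30 | T1 30-42 |
Completion: T1=42  T2=1  T3=6  T4=21  T5=12  T6=30
Turnaround (C−A): T1=42  T2=1  T3=6  T4=21  T5=12  T6=30

21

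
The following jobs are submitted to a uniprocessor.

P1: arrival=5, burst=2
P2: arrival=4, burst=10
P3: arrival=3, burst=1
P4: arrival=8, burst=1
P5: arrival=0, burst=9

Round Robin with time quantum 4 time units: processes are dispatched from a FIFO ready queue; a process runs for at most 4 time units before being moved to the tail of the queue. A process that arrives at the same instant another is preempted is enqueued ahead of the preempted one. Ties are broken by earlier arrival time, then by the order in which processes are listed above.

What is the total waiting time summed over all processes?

37

Gantt: | P5 0-4 | P3 4-5 | P2 5-9 | P5 9-13 | P1 13-15 | P4 15-16 | P2 16-20 | P5 20-21 | P2 21-23 |
Completion: P1=15  P2=23  P3=5  P4=16  P5=21
Turnaround (C−A): P1=10  P2=19  P3=2  P4=8  P5=21
Waiting = turnaround − burst: P1=8, P2=9, P3=1, P4=7, P5=12
Total waiting = 8 + 9 + 1 + 7 + 12 = 37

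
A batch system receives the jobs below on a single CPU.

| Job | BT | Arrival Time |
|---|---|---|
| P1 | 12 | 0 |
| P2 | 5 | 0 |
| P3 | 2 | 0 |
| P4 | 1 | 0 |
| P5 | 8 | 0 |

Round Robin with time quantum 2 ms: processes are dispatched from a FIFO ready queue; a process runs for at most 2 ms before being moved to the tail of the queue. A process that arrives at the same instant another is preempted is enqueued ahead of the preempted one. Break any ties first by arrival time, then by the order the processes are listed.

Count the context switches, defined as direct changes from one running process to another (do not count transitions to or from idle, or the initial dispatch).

13

Timeline: | P1 0-2 | P2 2-4 | P3 4-6 | P4 6-7 | P5 7-9 | P1 9-11 | P2 11-13 | P5 13-15 | P1 15-17 | P2 17-18 | P5 18-20 | P1 20-22 | P5 22-24 | P1 24-28 |
Completion: P1=28  P2=18  P3=6  P4=7  P5=24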